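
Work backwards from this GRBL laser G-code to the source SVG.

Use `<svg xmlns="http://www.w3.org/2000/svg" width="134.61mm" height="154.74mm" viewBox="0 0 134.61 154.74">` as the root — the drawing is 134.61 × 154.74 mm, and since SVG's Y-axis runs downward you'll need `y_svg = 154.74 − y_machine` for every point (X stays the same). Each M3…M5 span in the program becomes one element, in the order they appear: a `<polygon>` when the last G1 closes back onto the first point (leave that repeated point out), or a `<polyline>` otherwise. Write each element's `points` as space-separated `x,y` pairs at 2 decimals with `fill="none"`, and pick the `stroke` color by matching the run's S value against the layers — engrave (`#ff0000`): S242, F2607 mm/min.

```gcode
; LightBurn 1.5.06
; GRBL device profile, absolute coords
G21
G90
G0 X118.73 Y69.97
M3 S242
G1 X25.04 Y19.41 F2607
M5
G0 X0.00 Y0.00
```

Each laser-on run becomes one SVG element. Flip Y back into SVG space with y_svg = 154.74 − y_machine. Every run uses S242, so all elements get stroke `#ff0000` (engrave).

Run 1: The run is open, so emit a `<polyline>` with points (Y-flipped): 118.73,84.77 25.04,135.33.

<svg xmlns="http://www.w3.org/2000/svg" width="134.61mm" height="154.74mm" viewBox="0 0 134.61 154.74">
  <polyline points="118.73,84.77 25.04,135.33" fill="none" stroke="#ff0000"/>
</svg>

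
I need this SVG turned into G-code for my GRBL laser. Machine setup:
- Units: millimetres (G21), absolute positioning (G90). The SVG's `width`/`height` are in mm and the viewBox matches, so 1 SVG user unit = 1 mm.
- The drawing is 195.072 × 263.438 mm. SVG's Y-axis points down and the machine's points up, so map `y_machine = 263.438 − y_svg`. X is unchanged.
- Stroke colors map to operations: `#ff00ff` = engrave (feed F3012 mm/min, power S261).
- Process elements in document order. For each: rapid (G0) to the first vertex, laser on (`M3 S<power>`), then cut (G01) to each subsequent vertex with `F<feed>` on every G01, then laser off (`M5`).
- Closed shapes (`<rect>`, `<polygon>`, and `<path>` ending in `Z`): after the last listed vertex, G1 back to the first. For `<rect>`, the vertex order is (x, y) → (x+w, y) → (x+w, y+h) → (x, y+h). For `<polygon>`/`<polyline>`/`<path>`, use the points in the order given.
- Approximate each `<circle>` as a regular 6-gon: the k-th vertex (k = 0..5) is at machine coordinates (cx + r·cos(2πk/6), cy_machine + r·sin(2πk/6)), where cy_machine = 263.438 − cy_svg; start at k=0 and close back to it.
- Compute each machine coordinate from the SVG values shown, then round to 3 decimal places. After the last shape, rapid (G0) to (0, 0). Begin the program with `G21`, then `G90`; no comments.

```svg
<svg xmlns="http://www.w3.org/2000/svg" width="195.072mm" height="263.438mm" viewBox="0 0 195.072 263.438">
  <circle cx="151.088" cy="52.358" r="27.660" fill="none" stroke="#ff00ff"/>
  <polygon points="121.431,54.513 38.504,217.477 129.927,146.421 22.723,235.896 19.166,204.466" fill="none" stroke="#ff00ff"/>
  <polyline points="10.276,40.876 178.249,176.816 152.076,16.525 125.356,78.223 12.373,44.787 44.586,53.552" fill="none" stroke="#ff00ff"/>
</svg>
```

G21
G90
G0 X178.748 Y211.080
M3 S261
G01 X164.918 Y235.034 F3012
G01 X137.258 Y235.034 F3012
G01 X123.428 Y211.080 F3012
G01 X137.258 Y187.126 F3012
G01 X164.918 Y187.126 F3012
G01 X178.748 Y211.080 F3012
M5
G0 X121.431 Y208.925
M3 S261
G01 X38.504 Y45.961 F3012
G01 X129.927 Y117.017 F3012
G01 X22.723 Y27.542 F3012
G01 X19.166 Y58.972 F3012
G01 X121.431 Y208.925 F3012
M5
G0 X10.276 Y222.562
M3 S261
G01 X178.249 Y86.622 F3012
G01 X152.076 Y246.913 F3012
G01 X125.356 Y185.215 F3012
G01 X12.373 Y218.651 F3012
G01 X44.586 Y209.886 F3012
M5
G0 X0.000 Y0.000

1 u = 1 mm; y_m = 263.438 − y.

[1] `<circle>` circle, #ff00ff→engrave S261 F3012: (178.748,211.080) → (164.918,235.034) → (137.258,235.034) → (123.428,211.080) → (137.258,187.126) → (164.918,187.126) → (178.748,211.080) (closed)

[2] `<polygon>` closed polygon, #ff00ff→engrave S261 F3012: (121.431,208.925) → (38.504,45.961) → (129.927,117.017) → (22.723,27.542) → (19.166,58.972) → (121.431,208.925) (closed)

[3] `<polyline>` open polyline, #ff00ff→engrave S261 F3012: (10.276,222.562) → (178.249,86.622) → (152.076,246.913) → (125.356,185.215) → (12.373,218.651) → (44.586,209.886)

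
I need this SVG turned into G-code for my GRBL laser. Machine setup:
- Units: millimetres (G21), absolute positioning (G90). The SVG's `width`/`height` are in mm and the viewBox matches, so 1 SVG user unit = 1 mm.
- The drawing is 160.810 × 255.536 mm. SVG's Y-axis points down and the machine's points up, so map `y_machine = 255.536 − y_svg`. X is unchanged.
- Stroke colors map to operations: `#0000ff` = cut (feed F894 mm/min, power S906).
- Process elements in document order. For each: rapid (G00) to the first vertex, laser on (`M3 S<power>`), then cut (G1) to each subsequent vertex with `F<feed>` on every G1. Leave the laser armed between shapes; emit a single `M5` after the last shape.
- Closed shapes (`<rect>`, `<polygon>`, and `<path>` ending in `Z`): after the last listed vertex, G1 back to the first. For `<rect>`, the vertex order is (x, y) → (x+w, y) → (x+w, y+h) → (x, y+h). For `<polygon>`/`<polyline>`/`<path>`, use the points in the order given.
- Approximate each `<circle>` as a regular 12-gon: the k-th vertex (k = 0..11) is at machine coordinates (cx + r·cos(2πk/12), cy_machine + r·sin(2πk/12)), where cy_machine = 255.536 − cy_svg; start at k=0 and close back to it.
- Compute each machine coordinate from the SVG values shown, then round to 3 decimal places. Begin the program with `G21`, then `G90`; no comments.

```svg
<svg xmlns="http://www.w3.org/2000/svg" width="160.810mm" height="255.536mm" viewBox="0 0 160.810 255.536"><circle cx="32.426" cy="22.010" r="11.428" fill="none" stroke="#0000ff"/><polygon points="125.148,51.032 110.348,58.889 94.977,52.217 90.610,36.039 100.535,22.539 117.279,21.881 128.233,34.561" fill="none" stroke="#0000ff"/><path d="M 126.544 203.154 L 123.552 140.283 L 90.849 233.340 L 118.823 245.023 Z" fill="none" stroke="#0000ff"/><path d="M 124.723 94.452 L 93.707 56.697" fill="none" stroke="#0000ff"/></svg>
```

Since the viewBox matches the mm dimensions, user units are millimetres directly. The only transform is the Y-flip y_m = 255.536 − y_svg.

Shape 1 is a circle drawn with `<circle>`. Its stroke #0000ff means cut at S906, F894. After flipping Y the toolpath is (43.854,233.526) → (42.323,239.240) → (38.140,243.423) → (32.426,244.954) → (26.712,243.423) → (22.529,239.240) → (20.998,233.526) → (22.529,227.812) → (26.712,223.629) → (32.426,222.098) → (38.140,223.629) → (42.323,227.812) → (43.854,233.526), returning to the start.

Shape 2 is a regular polygon drawn with `<polygon>`. Its stroke #0000ff means cut at S906, F894. After flipping Y the toolpath is (125.148,204.504) → (110.348,196.647) → (94.977,203.319) → (90.610,219.497) → (100.535,232.997) → (117.279,233.655) → (128.233,220.975) → (125.148,204.504), returning to the start.

Shape 3 is a closed polygon drawn with `<path>`. Its stroke #0000ff means cut at S906, F894. After flipping Y the toolpath is (126.544,52.382) → (123.552,115.253) → (90.849,22.196) → (118.823,10.513) → (126.544,52.382), returning to the start.

Shape 4 is a line segment drawn with `<path>`. Its stroke #0000ff means cut at S906, F894. After flipping Y the toolpath is (124.723,161.084) → (93.707,198.839).

G21
G90
G00 X43.854 Y233.526
M3 S906
G1 X42.323 Y239.240 F894
G1 X38.140 Y243.423 F894
G1 X32.426 Y244.954 F894
G1 X26.712 Y243.423 F894
G1 X22.529 Y239.240 F894
G1 X20.998 Y233.526 F894
G1 X22.529 Y227.812 F894
G1 X26.712 Y223.629 F894
G1 X32.426 Y222.098 F894
G1 X38.140 Y223.629 F894
G1 X42.323 Y227.812 F894
G1 X43.854 Y233.526 F894
G00 X125.148 Y204.504
M3 S906
G1 X110.348 Y196.647 F894
G1 X94.977 Y203.319 F894
G1 X90.610 Y219.497 F894
G1 X100.535 Y232.997 F894
G1 X117.279 Y233.655 F894
G1 X128.233 Y220.975 F894
G1 X125.148 Y204.504 F894
G00 X126.544 Y52.382
M3 S906
G1 X123.552 Y115.253 F894
G1 X90.849 Y22.196 F894
G1 X118.823 Y10.513 F894
G1 X126.544 Y52.382 F894
G00 X124.723 Y161.084
M3 S906
G1 X93.707 Y198.839 F894
M5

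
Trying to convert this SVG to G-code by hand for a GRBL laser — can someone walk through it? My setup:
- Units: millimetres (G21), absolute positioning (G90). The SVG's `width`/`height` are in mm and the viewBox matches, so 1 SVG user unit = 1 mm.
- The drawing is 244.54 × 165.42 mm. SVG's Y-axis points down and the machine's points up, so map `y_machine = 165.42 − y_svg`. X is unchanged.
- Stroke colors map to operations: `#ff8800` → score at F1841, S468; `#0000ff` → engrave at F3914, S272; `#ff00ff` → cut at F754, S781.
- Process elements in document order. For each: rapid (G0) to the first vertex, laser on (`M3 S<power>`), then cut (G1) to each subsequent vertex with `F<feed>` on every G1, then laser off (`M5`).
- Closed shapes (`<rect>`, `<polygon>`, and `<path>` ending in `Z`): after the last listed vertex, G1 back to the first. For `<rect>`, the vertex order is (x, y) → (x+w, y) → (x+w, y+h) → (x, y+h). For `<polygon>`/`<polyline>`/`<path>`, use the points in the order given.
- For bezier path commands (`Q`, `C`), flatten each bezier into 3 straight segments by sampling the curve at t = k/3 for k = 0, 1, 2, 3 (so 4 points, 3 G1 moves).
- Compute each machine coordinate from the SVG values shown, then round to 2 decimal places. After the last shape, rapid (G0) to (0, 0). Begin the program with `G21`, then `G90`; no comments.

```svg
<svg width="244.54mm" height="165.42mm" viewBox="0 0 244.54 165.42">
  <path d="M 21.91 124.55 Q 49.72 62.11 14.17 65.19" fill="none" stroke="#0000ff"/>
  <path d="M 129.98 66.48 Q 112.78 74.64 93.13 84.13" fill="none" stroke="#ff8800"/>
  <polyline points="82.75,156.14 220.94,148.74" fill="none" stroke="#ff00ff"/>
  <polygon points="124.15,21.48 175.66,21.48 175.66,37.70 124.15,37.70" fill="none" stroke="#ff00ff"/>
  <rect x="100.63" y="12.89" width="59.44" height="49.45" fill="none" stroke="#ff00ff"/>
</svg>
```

viewBox `0 0 244.54 165.42` with mm width/height → 1 unit = 1 mm. Flip: y_m = 165.42 − y_svg.

**Shape 1** — `<path>` quadratic bezier, stroke `#0000ff` → engrave (S272, F3914). Control points (SVG): P0=(21.91,124.55), P1=(49.72,62.11), P2=(14.17,65.19); sampled at t=k/3. Machine vertices: (21.91,40.87) → (33.41,75.22) → (30.83,95.00) → (14.17,100.23). Open path.

**Shape 2** — `<path>` quadratic bezier, stroke `#ff8800` → score (S468, F1841). Control points (SVG): P0=(129.98,66.48), P1=(112.78,74.64), P2=(93.13,84.13); sampled at t=k/3. Machine vertices: (129.98,98.94) → (118.24,93.35) → (105.96,87.47) → (93.13,81.29). Open path.

**Shape 3** — `<polyline>` line segment, stroke `#ff00ff` → cut (S781, F754). Machine vertices: (82.75,9.28) → (220.94,16.68). Open path.

**Shape 4** — `<polygon>` rectangle, stroke `#ff00ff` → cut (S781, F754). Machine vertices: (124.15,143.94) → (175.66,143.94) → (175.66,127.72) → (124.15,127.72) → (124.15,143.94). Closed: final G1 returns to the first vertex.

**Shape 5** — `<rect>` rectangle, stroke `#ff00ff` → cut (S781, F754). Machine vertices: (100.63,152.53) → (160.07,152.53) → (160.07,103.08) → (100.63,103.08) → (100.63,152.53). Closed: final G1 returns to the first vertex.

G21
G90
G0 X21.91 Y40.87
M3 S272
G1 X33.41 Y75.22 F3914
G1 X30.83 Y95.00 F3914
G1 X14.17 Y100.23 F3914
M5
G0 X129.98 Y98.94
M3 S468
G1 X118.24 Y93.35 F1841
G1 X105.96 Y87.47 F1841
G1 X93.13 Y81.29 F1841
M5
G0 X82.75 Y9.28
M3 S781
G1 X220.94 Y16.68 F754
M5
G0 X124.15 Y143.94
M3 S781
G1 X175.66 Y143.94 F754
G1 X175.66 Y127.72 F754
G1 X124.15 Y127.72 F754
G1 X124.15 Y143.94 F754
M5
G0 X100.63 Y152.53
M3 S781
G1 X160.07 Y152.53 F754
G1 X160.07 Y103.08 F754
G1 X100.63 Y103.08 F754
G1 X100.63 Y152.53 F754
M5
G0 X0.00 Y0.00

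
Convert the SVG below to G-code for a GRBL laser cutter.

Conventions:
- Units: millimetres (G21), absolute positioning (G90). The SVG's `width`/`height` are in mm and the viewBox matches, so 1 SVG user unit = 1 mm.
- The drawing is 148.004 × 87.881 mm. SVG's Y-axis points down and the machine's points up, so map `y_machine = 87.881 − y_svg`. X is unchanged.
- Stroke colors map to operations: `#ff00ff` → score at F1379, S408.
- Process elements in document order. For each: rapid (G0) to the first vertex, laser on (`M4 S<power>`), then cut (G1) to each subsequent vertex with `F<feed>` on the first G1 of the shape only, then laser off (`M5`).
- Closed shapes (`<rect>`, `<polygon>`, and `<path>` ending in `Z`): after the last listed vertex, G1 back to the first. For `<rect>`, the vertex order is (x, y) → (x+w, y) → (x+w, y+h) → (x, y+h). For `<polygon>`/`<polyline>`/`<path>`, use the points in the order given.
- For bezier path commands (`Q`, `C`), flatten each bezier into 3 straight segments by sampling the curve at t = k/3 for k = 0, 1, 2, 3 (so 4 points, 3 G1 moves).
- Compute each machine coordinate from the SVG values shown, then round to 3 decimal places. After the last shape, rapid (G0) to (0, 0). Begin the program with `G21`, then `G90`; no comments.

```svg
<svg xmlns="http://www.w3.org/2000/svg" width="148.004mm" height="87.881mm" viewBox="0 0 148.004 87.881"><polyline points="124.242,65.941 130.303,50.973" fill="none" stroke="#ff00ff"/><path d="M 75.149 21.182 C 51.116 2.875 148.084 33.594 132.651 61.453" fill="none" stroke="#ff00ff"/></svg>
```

1 u = 1 mm; y_m = 87.881 − y.

[1] `<polyline>` line segment, #ff00ff→score S408 F1379: (124.242,21.940) → (130.303,36.908)

[2] `<path>` cubic bezier, #ff00ff→score S408 F1379: (75.149,66.699) → (82.805,70.586) → (119.262,53.319) → (132.651,26.428)

G21
G90
G0 X124.242 Y21.940
M4 S408
G1 X130.303 Y36.908 F1379
M5
G0 X75.149 Y66.699
M4 S408
G1 X82.805 Y70.586 F1379
G1 X119.262 Y53.319
G1 X132.651 Y26.428
M5
G0 X0.000 Y0.000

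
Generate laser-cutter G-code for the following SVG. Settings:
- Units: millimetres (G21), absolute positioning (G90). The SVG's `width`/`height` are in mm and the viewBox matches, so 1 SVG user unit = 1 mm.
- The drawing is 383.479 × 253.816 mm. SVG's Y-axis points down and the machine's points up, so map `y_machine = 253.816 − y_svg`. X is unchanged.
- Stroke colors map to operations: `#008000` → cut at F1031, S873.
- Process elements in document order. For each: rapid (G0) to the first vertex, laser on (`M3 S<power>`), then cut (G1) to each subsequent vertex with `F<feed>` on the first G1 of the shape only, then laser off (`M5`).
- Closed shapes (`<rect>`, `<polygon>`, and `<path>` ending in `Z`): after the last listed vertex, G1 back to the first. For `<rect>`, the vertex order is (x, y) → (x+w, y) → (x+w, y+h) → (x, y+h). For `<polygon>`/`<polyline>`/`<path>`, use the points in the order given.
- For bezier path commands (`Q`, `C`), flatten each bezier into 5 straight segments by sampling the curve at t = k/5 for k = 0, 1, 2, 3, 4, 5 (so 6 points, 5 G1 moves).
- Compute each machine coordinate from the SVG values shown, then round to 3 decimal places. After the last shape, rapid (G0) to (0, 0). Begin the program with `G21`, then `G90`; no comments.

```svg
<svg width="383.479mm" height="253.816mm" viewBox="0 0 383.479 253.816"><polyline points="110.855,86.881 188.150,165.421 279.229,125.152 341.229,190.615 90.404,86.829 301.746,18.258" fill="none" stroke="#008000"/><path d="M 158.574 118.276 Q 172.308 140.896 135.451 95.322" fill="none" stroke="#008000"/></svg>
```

G21
G90
G0 X110.855 Y166.935
M3 S873
G1 X188.150 Y88.395 F1031
G1 X279.229 Y128.664
G1 X341.229 Y63.201
G1 X90.404 Y166.987
G1 X301.746 Y235.558
M5
G0 X158.574 Y135.540
M3 S873
G1 X162.044 Y129.220 F1031
G1 X161.467 Y128.355
G1 X156.842 Y132.946
G1 X148.170 Y142.992
G1 X135.451 Y158.494
M5
G0 X0.000 Y0.000

1 u = 1 mm; y_m = 253.816 − y.

[1] `<polyline>` open polyline, #008000→cut S873 F1031: (110.855,166.935) → (188.150,88.395) → (279.229,128.664) → (341.229,63.201) → (90.404,166.987) → (301.746,235.558)

[2] `<path>` quadratic bezier, #008000→cut S873 F1031: (158.574,135.540) → (162.044,129.220) → (161.467,128.355) → (156.842,132.946) → (148.170,142.992) → (135.451,158.494)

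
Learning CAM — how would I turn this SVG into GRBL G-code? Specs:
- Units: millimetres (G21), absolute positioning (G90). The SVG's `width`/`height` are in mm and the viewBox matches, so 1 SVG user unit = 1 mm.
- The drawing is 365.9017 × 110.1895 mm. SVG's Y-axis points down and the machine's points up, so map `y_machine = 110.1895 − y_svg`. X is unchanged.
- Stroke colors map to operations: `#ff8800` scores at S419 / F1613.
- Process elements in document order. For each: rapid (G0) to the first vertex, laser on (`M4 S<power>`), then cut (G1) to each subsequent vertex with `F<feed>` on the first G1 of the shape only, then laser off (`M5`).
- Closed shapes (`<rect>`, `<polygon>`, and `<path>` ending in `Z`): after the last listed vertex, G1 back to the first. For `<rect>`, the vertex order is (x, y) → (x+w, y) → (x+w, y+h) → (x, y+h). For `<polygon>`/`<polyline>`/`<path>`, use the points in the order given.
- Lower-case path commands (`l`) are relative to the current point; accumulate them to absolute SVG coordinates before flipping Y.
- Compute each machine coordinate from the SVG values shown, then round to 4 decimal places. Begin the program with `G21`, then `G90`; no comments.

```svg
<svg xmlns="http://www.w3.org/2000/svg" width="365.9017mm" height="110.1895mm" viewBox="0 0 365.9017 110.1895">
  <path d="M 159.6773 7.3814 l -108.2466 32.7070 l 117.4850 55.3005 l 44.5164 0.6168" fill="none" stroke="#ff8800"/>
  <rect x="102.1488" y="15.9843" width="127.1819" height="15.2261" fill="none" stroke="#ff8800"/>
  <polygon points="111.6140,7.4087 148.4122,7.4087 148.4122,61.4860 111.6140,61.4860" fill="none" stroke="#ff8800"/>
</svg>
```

1 u = 1 mm; y_m = 110.1895 − y.

[1] `<path>` open polyline, #ff8800→score S419 F1613: (159.6773,102.8081) → (51.4307,70.1011) → (168.9157,14.8006) → (213.4321,14.1838)

[2] `<rect>` rectangle, #ff8800→score S419 F1613: (102.1488,94.2052) → (229.3307,94.2052) → (229.3307,78.9791) → (102.1488,78.9791) → (102.1488,94.2052) (closed)

[3] `<polygon>` rectangle, #ff8800→score S419 F1613: (111.6140,102.7808) → (148.4122,102.7808) → (148.4122,48.7035) → (111.6140,48.7035) → (111.6140,102.7808) (closed)

G21
G90
G0 X159.6773 Y102.8081
M4 S419
G1 X51.4307 Y70.1011 F1613
G1 X168.9157 Y14.8006
G1 X213.4321 Y14.1838
M5
G0 X102.1488 Y94.2052
M4 S419
G1 X229.3307 Y94.2052 F1613
G1 X229.3307 Y78.9791
G1 X102.1488 Y78.9791
G1 X102.1488 Y94.2052
M5
G0 X111.6140 Y102.7808
M4 S419
G1 X148.4122 Y102.7808 F1613
G1 X148.4122 Y48.7035
G1 X111.6140 Y48.7035
G1 X111.6140 Y102.7808
M5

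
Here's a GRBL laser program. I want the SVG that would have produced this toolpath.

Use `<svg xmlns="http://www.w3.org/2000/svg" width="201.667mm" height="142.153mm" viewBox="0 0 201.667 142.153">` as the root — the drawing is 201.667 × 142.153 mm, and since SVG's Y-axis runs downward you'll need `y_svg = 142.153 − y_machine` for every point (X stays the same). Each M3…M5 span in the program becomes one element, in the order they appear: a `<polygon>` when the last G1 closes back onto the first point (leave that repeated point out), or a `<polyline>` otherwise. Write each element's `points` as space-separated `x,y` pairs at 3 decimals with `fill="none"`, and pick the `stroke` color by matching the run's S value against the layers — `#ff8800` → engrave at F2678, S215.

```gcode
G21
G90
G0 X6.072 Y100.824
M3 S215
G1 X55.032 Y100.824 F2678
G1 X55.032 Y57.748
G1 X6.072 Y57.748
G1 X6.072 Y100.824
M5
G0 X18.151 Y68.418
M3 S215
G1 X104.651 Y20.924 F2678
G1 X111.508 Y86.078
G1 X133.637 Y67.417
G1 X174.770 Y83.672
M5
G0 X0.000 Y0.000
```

<svg xmlns="http://www.w3.org/2000/svg" width="201.667mm" height="142.153mm" viewBox="0 0 201.667 142.153">
  <polygon points="6.072,41.329 55.032,41.329 55.032,84.405 6.072,84.405" fill="none" stroke="#ff8800"/>
  <polyline points="18.151,73.735 104.651,121.229 111.508,56.075 133.637,74.736 174.770,58.481" fill="none" stroke="#ff8800"/>
</svg>

Machine Y-up, SVG Y-down with viewBox height 142.153, so y_svg = 142.153 − y_machine; X carries over. Every run uses S215, so all elements get stroke `#ff8800` (engrave).

Run 1: The run returns to its start, so emit a `<polygon>` with points (Y-flipped): 6.072,41.329 55.032,41.329 55.032,84.405 6.072,84.405.

Run 2: The run is open, so emit a `<polyline>` with points (Y-flipped): 18.151,73.735 104.651,121.229 111.508,56.075 133.637,74.736 174.770,58.481.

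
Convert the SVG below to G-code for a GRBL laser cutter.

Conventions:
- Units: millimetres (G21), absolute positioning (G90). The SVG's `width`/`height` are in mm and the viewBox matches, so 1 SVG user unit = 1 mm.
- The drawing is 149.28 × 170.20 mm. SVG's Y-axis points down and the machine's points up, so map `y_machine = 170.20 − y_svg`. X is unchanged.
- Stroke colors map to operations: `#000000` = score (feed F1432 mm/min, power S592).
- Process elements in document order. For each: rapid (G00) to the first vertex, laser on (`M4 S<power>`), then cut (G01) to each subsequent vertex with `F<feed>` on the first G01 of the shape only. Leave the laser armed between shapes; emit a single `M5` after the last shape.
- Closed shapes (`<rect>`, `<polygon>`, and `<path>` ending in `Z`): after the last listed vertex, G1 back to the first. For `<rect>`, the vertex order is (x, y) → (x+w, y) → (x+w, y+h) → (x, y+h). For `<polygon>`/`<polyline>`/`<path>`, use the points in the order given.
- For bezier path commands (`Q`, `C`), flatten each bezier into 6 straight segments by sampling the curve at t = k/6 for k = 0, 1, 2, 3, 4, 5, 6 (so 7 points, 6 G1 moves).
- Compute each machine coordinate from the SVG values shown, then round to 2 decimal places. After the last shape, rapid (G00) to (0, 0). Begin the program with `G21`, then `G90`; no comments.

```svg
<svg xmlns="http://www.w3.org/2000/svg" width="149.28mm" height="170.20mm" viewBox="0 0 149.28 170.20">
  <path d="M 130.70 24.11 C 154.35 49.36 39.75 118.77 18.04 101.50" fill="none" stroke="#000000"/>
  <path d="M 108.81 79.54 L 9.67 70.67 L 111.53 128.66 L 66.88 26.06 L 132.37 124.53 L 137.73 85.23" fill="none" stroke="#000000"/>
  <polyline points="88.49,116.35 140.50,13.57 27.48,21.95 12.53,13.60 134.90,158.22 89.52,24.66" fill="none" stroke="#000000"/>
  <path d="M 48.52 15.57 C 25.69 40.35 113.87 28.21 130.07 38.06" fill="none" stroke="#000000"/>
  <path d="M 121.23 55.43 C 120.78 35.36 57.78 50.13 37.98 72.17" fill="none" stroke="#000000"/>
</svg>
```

G21
G90
G00 X130.70 Y146.09
M4 S592
G01 X132.07 Y130.39 F1432
G01 X116.83 Y110.97
G01 X91.38 Y91.45
G01 X62.15 Y75.48
G01 X35.57 Y66.68
G01 X18.04 Y68.70
G00 X108.81 Y90.66
M4 S592
G01 X9.67 Y99.53 F1432
G01 X111.53 Y41.54
G01 X66.88 Y144.14
G01 X132.37 Y45.67
G01 X137.73 Y84.97
G00 X88.49 Y53.85
M4 S592
G01 X140.50 Y156.63 F1432
G01 X27.48 Y148.25
G01 X12.53 Y156.60
G01 X134.90 Y11.98
G01 X89.52 Y145.54
G00 X48.52 Y154.63
M4 S592
G01 X45.51 Y145.04 F1432
G01 X55.92 Y139.97
G01 X74.66 Y137.79
G01 X96.65 Y136.84
G01 X116.82 Y135.51
G01 X130.07 Y132.14
G00 X121.23 Y114.77
M4 S592
G01 X116.28 Y122.03 F1432
G01 X103.85 Y124.25
G01 X86.86 Y122.19
G01 X68.26 Y116.63
G01 X50.99 Y108.32
G01 X37.98 Y98.03
M5
G00 X0.00 Y0.00

1 u = 1 mm; y_m = 170.20 − y.

[1] `<path>` cubic bezier, #000000→score S592 F1432: (130.70,146.09) → (132.07,130.39) → (116.83,110.97) → (91.38,91.45) → (62.15,75.48) → (35.57,66.68) → (18.04,68.70)

[2] `<path>` open polyline, #000000→score S592 F1432: (108.81,90.66) → (9.67,99.53) → (111.53,41.54) → (66.88,144.14) → (132.37,45.67) → (137.73,84.97)

[3] `<polyline>` open polyline, #000000→score S592 F1432: (88.49,53.85) → (140.50,156.63) → (27.48,148.25) → (12.53,156.60) → (134.90,11.98) → (89.52,145.54)

[4] `<path>` cubic bezier, #000000→score S592 F1432: (48.52,154.63) → (45.51,145.04) → (55.92,139.97) → (74.66,137.79) → (96.65,136.84) → (116.82,135.51) → (130.07,132.14)

[5] `<path>` cubic bezier, #000000→score S592 F1432: (121.23,114.77) → (116.28,122.03) → (103.85,124.25) → (86.86,122.19) → (68.26,116.63) → (50.99,108.32) → (37.98,98.03)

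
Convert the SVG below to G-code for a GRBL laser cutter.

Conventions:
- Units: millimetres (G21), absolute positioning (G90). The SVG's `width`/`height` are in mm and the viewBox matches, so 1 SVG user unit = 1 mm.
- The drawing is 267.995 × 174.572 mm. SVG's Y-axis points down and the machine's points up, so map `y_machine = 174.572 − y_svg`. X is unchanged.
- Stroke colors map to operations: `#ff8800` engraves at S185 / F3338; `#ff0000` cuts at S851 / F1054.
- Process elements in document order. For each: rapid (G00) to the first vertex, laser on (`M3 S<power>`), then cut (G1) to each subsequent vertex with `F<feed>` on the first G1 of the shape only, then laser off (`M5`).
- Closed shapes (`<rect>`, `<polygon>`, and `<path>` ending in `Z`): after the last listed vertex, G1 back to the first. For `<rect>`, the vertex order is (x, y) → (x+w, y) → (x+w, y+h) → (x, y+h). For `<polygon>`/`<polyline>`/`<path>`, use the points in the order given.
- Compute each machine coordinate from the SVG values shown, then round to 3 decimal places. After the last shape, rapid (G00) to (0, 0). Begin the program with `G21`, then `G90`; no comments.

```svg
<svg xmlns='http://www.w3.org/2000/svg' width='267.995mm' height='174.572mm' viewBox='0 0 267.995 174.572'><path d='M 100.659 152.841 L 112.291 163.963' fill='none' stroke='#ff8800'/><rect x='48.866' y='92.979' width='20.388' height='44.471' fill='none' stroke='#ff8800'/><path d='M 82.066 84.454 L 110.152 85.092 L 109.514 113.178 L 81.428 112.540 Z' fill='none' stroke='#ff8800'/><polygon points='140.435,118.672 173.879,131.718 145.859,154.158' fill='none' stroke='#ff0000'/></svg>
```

viewBox `0 0 267.995 174.572` with mm width/height → 1 unit = 1 mm. Flip: y_m = 174.572 − y_svg.

**Shape 1** — `<path>` line segment, stroke `#ff8800` → engrave (S185, F3338). Machine vertices: (100.659,21.731) → (112.291,10.609). Open path.

**Shape 2** — `<rect>` rectangle, stroke `#ff8800` → engrave (S185, F3338). Machine vertices: (48.866,81.593) → (69.254,81.593) → (69.254,37.122) → (48.866,37.122) → (48.866,81.593). Closed: final G1 returns to the first vertex.

**Shape 3** — `<path>` regular polygon, stroke `#ff8800` → engrave (S185, F3338). Machine vertices: (82.066,90.118) → (110.152,89.480) → (109.514,61.394) → (81.428,62.032) → (82.066,90.118). Closed: final G1 returns to the first vertex.

**Shape 4** — `<polygon>` regular polygon, stroke `#ff0000` → cut (S851, F1054). Machine vertices: (140.435,55.900) → (173.879,42.854) → (145.859,20.414) → (140.435,55.900). Closed: final G1 returns to the first vertex.

G21
G90
G00 X100.659 Y21.731
M3 S185
G1 X112.291 Y10.609 F3338
M5
G00 X48.866 Y81.593
M3 S185
G1 X69.254 Y81.593 F3338
G1 X69.254 Y37.122
G1 X48.866 Y37.122
G1 X48.866 Y81.593
M5
G00 X82.066 Y90.118
M3 S185
G1 X110.152 Y89.480 F3338
G1 X109.514 Y61.394
G1 X81.428 Y62.032
G1 X82.066 Y90.118
M5
G00 X140.435 Y55.900
M3 S851
G1 X173.879 Y42.854 F1054
G1 X145.859 Y20.414
G1 X140.435 Y55.900
M5
G00 X0.000 Y0.000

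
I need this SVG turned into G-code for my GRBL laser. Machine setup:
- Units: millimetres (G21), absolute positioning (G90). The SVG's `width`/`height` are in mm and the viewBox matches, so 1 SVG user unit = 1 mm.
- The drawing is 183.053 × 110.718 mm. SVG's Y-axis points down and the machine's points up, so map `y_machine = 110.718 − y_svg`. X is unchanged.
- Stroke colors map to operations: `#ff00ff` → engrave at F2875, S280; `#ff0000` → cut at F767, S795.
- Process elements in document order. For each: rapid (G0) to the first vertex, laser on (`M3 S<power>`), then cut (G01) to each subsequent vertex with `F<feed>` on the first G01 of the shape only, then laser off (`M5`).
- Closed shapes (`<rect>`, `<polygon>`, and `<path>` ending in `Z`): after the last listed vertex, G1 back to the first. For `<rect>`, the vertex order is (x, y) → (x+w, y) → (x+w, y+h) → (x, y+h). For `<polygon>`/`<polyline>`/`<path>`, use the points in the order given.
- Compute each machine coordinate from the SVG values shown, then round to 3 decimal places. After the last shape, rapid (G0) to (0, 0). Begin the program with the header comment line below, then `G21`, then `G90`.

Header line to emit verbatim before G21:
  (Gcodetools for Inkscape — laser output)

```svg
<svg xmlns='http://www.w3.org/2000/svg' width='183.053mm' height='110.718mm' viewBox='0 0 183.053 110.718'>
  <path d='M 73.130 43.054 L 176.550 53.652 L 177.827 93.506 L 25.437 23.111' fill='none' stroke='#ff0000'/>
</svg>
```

1 u = 1 mm; y_m = 110.718 − y.

[1] `<path>` open polyline, #ff0000→cut S795 F767: (73.130,67.664) → (176.550,57.066) → (177.827,17.212) → (25.437,87.607)

(Gcodetools for Inkscape — laser output)
G21
G90
G0 X73.130 Y67.664
M3 S795
G01 X176.550 Y57.066 F767
G01 X177.827 Y17.212
G01 X25.437 Y87.607
M5
G0 X0.000 Y0.000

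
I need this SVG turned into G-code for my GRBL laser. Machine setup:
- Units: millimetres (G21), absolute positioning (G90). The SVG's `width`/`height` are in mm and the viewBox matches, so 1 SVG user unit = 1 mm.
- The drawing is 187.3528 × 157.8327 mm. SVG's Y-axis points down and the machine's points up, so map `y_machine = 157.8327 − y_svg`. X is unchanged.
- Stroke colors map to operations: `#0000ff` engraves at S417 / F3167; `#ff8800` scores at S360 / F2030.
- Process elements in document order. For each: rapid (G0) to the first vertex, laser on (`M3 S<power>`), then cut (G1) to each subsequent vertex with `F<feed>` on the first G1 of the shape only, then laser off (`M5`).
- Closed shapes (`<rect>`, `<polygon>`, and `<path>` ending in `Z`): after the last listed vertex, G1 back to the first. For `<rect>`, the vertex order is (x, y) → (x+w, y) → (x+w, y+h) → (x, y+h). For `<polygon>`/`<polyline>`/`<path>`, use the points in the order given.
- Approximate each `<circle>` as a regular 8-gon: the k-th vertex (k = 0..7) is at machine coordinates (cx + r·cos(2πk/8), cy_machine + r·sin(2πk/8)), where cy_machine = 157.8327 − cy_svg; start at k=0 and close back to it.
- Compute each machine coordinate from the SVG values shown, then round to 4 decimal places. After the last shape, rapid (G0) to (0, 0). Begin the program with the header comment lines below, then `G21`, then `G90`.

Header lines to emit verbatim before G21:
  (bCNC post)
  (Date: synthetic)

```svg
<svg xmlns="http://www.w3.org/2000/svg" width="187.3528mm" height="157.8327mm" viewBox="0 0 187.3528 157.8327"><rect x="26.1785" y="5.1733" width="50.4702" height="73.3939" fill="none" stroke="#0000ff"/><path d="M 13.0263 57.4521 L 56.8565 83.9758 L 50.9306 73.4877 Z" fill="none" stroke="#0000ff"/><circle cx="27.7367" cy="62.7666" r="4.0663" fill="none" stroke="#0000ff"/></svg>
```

(bCNC post)
(Date: synthetic)
G21
G90
G0 X26.1785 Y152.6594
M3 S417
G1 X76.6487 Y152.6594 F3167
G1 X76.6487 Y79.2655
G1 X26.1785 Y79.2655
G1 X26.1785 Y152.6594
M5
G0 X13.0263 Y100.3806
M3 S417
G1 X56.8565 Y73.8569 F3167
G1 X50.9306 Y84.3450
G1 X13.0263 Y100.3806
M5
G0 X31.8030 Y95.0661
M3 S417
G1 X30.6120 Y97.9414 F3167
G1 X27.7367 Y99.1324
G1 X24.8614 Y97.9414
G1 X23.6704 Y95.0661
G1 X24.8614 Y92.1908
G1 X27.7367 Y90.9998
G1 X30.6120 Y92.1908
G1 X31.8030 Y95.0661
M5
G0 X0.0000 Y0.0000

viewBox `0 0 187.3528 157.8327` with mm width/height → 1 unit = 1 mm. Flip: y_m = 157.8327 − y_svg.

**Shape 1** — `<rect>` rectangle, stroke `#0000ff` → engrave (S417, F3167). Machine vertices: (26.1785,152.6594) → (76.6487,152.6594) → (76.6487,79.2655) → (26.1785,79.2655) → (26.1785,152.6594). Closed: final G1 returns to the first vertex.

**Shape 2** — `<path>` closed polygon, stroke `#0000ff` → engrave (S417, F3167). Machine vertices: (13.0263,100.3806) → (56.8565,73.8569) → (50.9306,84.3450) → (13.0263,100.3806). Closed: final G1 returns to the first vertex.

**Shape 3** — `<circle>` circle, stroke `#0000ff` → engrave (S417, F3167). Machine vertices: (31.8030,95.0661) → (30.6120,97.9414) → (27.7367,99.1324) → (24.8614,97.9414) → (23.6704,95.0661) → (24.8614,92.1908) → (27.7367,90.9998) → (30.6120,92.1908) → (31.8030,95.0661). Closed: final G1 returns to the first vertex.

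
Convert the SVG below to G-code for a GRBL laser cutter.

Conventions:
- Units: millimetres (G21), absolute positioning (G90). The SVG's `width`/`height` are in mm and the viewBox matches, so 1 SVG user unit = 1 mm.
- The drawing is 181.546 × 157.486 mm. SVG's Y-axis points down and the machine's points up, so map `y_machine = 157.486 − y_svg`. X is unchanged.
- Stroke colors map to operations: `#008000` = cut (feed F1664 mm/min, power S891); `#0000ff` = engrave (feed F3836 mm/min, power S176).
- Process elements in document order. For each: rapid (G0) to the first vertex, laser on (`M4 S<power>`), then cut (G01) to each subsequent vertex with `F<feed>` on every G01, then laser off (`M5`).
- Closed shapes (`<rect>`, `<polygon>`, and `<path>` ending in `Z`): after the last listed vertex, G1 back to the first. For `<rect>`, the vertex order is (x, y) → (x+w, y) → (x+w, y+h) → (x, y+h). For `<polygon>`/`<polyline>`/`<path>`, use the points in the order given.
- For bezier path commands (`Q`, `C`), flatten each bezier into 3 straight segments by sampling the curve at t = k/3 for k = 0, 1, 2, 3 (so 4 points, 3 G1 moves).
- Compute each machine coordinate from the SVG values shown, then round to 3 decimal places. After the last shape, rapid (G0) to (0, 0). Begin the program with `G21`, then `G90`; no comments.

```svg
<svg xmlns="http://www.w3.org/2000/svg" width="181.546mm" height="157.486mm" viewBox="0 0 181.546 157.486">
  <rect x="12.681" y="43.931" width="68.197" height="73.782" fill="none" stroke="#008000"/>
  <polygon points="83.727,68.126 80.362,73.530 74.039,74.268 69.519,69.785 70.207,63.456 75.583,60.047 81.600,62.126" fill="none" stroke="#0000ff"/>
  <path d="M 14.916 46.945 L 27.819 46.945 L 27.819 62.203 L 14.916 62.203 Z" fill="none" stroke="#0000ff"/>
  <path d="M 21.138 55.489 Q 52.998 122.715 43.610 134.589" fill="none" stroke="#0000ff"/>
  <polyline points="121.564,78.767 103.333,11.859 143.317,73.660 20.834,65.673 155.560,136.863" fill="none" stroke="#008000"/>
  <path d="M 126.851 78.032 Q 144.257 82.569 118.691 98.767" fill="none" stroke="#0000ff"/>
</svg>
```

G21
G90
G0 X12.681 Y113.555
M4 S891
G01 X80.878 Y113.555 F1664
G01 X80.878 Y39.773 F1664
G01 X12.681 Y39.773 F1664
G01 X12.681 Y113.555 F1664
M5
G0 X83.727 Y89.360
M4 S176
G01 X80.362 Y83.956 F3836
G01 X74.039 Y83.218 F3836
G01 X69.519 Y87.701 F3836
G01 X70.207 Y94.030 F3836
G01 X75.583 Y97.439 F3836
G01 X81.600 Y95.360 F3836
G01 X83.727 Y89.360 F3836
M5
G0 X14.916 Y110.541
M4 S176
G01 X27.819 Y110.541 F3836
G01 X27.819 Y95.283 F3836
G01 X14.916 Y95.283 F3836
G01 X14.916 Y110.541 F3836
M5
G0 X21.138 Y101.997
M4 S176
G01 X37.795 Y63.330 F3836
G01 X45.286 Y36.963 F3836
G01 X43.610 Y22.897 F3836
M5
G0 X121.564 Y78.719
M4 S891
G01 X103.333 Y145.627 F1664
G01 X143.317 Y83.826 F1664
G01 X20.834 Y91.813 F1664
G01 X155.560 Y20.623 F1664
M5
G0 X126.851 Y79.454
M4 S176
G01 X133.680 Y75.134 F3836
G01 X130.960 Y68.222 F3836
G01 X118.691 Y58.719 F3836
M5
G0 X0.000 Y0.000

1 u = 1 mm; y_m = 157.486 − y.

[1] `<rect>` rectangle, #008000→cut S891 F1664: (12.681,113.555) → (80.878,113.555) → (80.878,39.773) → (12.681,39.773) → (12.681,113.555) (closed)

[2] `<polygon>` regular polygon, #0000ff→engrave S176 F3836: (83.727,89.360) → (80.362,83.956) → (74.039,83.218) → (69.519,87.701) → (70.207,94.030) → (75.583,97.439) → (81.600,95.360) → (83.727,89.360) (closed)

[3] `<path>` rectangle, #0000ff→engrave S176 F3836: (14.916,110.541) → (27.819,110.541) → (27.819,95.283) → (14.916,95.283) → (14.916,110.541) (closed)

[4] `<path>` quadratic bezier, #0000ff→engrave S176 F3836: (21.138,101.997) → (37.795,63.330) → (45.286,36.963) → (43.610,22.897)

[5] `<polyline>` open polyline, #008000→cut S891 F1664: (121.564,78.719) → (103.333,145.627) → (143.317,83.826) → (20.834,91.813) → (155.560,20.623)

[6] `<path>` quadratic bezier, #0000ff→engrave S176 F3836: (126.851,79.454) → (133.680,75.134) → (130.960,68.222) → (118.691,58.719)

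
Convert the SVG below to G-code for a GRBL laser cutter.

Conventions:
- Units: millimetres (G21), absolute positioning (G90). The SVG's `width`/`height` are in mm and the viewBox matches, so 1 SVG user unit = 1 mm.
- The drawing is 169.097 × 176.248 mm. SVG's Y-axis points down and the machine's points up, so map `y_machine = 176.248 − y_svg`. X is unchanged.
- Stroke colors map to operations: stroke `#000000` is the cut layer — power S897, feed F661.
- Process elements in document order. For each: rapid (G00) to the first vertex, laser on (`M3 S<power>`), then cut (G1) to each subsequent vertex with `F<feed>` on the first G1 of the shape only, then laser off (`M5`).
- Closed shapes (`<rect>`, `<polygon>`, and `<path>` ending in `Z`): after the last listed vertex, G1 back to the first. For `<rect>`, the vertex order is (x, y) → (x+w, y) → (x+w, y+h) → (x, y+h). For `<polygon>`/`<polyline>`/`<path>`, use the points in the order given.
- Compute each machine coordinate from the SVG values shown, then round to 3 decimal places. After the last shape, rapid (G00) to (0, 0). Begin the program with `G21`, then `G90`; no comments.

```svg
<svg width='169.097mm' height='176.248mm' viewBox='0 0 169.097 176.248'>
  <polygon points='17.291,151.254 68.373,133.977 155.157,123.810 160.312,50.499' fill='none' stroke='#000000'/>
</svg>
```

viewBox `0 0 169.097 176.248` with mm width/height → 1 unit = 1 mm. Flip: y_m = 176.248 − y_svg.

**Shape 1** — `<polygon>` closed polygon, stroke `#000000` → cut (S897, F661). Machine vertices: (17.291,24.994) → (68.373,42.271) → (155.157,52.438) → (160.312,125.749) → (17.291,24.994). Closed: final G1 returns to the first vertex.

G21
G90
G00 X17.291 Y24.994
M3 S897
G1 X68.373 Y42.271 F661
G1 X155.157 Y52.438
G1 X160.312 Y125.749
G1 X17.291 Y24.994
M5
G00 X0.000 Y0.000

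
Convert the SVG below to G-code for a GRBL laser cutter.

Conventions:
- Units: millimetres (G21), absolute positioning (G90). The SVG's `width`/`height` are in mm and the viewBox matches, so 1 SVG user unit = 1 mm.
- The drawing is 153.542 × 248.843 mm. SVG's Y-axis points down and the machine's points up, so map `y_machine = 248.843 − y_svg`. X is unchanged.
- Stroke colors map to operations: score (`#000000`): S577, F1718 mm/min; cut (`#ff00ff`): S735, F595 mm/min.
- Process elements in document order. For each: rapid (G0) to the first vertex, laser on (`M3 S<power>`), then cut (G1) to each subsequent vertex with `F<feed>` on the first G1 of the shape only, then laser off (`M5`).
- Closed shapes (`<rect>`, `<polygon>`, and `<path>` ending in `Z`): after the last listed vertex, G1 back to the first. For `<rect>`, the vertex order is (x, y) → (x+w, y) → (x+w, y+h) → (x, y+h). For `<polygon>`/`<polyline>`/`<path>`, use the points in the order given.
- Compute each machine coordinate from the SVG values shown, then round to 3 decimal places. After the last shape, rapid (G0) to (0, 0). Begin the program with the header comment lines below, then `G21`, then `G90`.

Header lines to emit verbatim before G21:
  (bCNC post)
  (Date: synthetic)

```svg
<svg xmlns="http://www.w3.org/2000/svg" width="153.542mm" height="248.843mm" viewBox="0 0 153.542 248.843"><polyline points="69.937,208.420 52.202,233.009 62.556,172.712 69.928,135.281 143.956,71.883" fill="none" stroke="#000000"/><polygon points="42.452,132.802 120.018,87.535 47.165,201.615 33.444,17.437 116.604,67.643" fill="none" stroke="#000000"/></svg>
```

(bCNC post)
(Date: synthetic)
G21
G90
G0 X69.937 Y40.423
M3 S577
G1 X52.202 Y15.834 F1718
G1 X62.556 Y76.131
G1 X69.928 Y113.562
G1 X143.956 Y176.960
M5
G0 X42.452 Y116.041
M3 S577
G1 X120.018 Y161.308 F1718
G1 X47.165 Y47.228
G1 X33.444 Y231.406
G1 X116.604 Y181.200
G1 X42.452 Y116.041
M5
G0 X0.000 Y0.000

Since the viewBox matches the mm dimensions, user units are millimetres directly. The only transform is the Y-flip y_m = 248.843 − y_svg.

Shape 1 is a open polyline drawn with `<polyline>`. Its stroke #000000 means score at S577, F1718. After flipping Y the toolpath is (69.937,40.423) → (52.202,15.834) → (62.556,76.131) → (69.928,113.562) → (143.956,176.960).

Shape 2 is a closed polygon drawn with `<polygon>`. Its stroke #000000 means score at S577, F1718. After flipping Y the toolpath is (42.452,116.041) → (120.018,161.308) → (47.165,47.228) → (33.444,231.406) → (116.604,181.200) → (42.452,116.041), returning to the start.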